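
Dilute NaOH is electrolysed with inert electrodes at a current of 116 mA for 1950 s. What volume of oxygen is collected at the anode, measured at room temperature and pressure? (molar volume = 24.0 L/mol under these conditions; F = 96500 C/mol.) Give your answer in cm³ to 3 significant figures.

14.1 cm³

Q = 0.116 A × 1950 s = 226.2 C
n(e⁻) = Q/F = 226.2/96500 = 0.002344 mol
2H₂O → O₂ + 4H⁺ + 4e⁻, so n(O₂) = 0.002344 / 4 = 5.860×10^-4 mol
V = 5.860×10^-4 × 24.0 = 0.01406 L
= 14.1 cm³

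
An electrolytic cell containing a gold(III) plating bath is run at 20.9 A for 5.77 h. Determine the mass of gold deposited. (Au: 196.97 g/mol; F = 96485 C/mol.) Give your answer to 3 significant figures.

295 g

Q = It = 20.9 × 20772 = 4.341×10^5 C
Moles of electrons = 4.341×10^5 / 96485 = 4.499 mol
Au³⁺ + 3e⁻ → Au, so n(Au) = 4.499 / 3 = 1.500 mol
m = 1.500 × 196.97 = 295 g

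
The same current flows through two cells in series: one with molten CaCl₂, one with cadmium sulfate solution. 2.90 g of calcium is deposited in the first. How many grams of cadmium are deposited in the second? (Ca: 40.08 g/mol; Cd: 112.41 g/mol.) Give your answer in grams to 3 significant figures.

8.13 g

n(Ca) = 2.90 / 40.08 = 0.07236 mol
Ca²⁺ + 2e⁻ → Ca, so n(e⁻) = 2 × 0.07236 = 0.1447 mol
The cells are in series, so the same charge (and hence the same n(e⁻) = 0.1447 mol) passes through both.
Cd²⁺ + 2e⁻ → Cd, so n(Cd) = 0.1447 / 2 = 0.07235 mol
m(Cd) = 0.07235 × 112.41 = 8.13 g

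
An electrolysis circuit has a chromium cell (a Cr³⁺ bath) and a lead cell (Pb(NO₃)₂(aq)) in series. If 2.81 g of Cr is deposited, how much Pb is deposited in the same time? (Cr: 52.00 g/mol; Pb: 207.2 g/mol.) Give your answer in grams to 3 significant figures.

16.8 g

n(Cr) = 2.81 / 52.00 = 0.05404 mol
Cr³⁺ + 3e⁻ → Cr, so n(e⁻) = 3 × 0.05404 = 0.1621 mol
Since the cells are in series, n(e⁻) in the Pb cell is also 0.1621 mol.
Pb²⁺ + 2e⁻ → Pb, so n(Pb) = 0.1621 / 2 = 0.08105 mol
m(Pb) = 0.08105 × 207.2 = 16.8 g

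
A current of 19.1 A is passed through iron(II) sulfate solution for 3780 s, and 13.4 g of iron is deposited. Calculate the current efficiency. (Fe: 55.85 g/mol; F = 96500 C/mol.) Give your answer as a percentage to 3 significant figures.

64.1%

Q = 19.1 × 3780 = 72200 C
n(e⁻) = 72200 / 96500 = 0.7482 mol
Fe²⁺ + 2e⁻ → Fe, so theoretical n(Fe) = 0.3741 mol → 20.89 g
Efficiency = 13.4 / 20.89 = 0.6415 = 64.1%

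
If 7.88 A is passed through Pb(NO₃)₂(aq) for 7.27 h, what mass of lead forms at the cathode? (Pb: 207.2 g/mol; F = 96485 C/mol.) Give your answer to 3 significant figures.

221 g

Charge passed = 7.88 × 26172 = 2.062×10^5 C
n(e⁻) = 2.062×10^5 / 96485 = 2.137 mol
Pb²⁺ + 2e⁻ → Pb, so n(Pb) = 2.137 / 2 = 1.069 mol
m = 1.069 × 207.2 = 221 g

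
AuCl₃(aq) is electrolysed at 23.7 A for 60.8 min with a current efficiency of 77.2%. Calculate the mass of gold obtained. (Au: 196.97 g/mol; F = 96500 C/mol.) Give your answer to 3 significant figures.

45.4 g

Q = 23.7 × 3648 = 86460 C
n(e⁻) = 86460 / 96500 = 0.8960 mol
Au³⁺ + 3e⁻ → Au, so theoretical m(Au) = 0.2987 × 196.97 = 58.83 g
Actual mass = 77.2% × 58.83 = 45.4 g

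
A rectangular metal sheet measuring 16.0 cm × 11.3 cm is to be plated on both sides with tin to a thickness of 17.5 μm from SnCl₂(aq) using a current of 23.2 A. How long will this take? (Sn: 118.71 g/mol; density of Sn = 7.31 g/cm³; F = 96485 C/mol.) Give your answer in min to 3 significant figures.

5.40 min

Plated area = 2 × 16.0 × 11.3 = 361.6 cm²
Volume = 361.6 × 17.5×10⁻⁴ cm = 0.6328 cm³
m(Sn) = 0.6328 × 7.31 = 4.626 g
n(Sn) = 4.626 / 118.71 = 0.03897 mol; n(e⁻) = 2 × 0.03897 = 0.07794 mol
Q = 0.07794 × 96485 = 7520 C
t = 7520 / 23.2 = 324.1 s = 5.40 min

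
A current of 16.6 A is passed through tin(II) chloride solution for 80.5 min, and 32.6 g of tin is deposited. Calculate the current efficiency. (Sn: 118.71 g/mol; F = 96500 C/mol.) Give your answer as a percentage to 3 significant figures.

Q = 16.6 × 4830 = 80180 C
n(e⁻) = 80180 / 96500 = 0.8309 mol
Sn²⁺ + 2e⁻ → Sn, so theoretical n(Sn) = 0.4155 mol → 49.32 g
Efficiency = 32.6 / 49.32 = 0.6610 = 66.1%

66.1%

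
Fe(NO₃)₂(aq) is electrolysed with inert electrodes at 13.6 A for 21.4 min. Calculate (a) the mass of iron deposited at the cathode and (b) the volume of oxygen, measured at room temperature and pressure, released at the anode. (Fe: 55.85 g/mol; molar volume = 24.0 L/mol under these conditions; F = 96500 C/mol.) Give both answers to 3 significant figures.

5.05 g Fe; 1.09 L O₂

Q = 13.6 × 1284 = 17460 C; n(e⁻) = 17460 / 96500 = 0.1809 mol
Cathode: Fe²⁺ + 2e⁻ → Fe → n(Fe) = 0.1809/2 = 0.09045 mol → 5.05 g
Anode: 2H₂O → O₂ + 4H⁺ + 4e⁻ → n(O₂) = 0.1809/4 = 0.04523 mol → 1.09 L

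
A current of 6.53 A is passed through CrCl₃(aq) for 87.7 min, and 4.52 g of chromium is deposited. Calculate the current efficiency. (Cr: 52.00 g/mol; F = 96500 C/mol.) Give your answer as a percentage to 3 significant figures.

73.2%

Q = 6.53 × 5262 = 34360 C
n(e⁻) = 34360 / 96500 = 0.3561 mol
Cr³⁺ + 3e⁻ → Cr, so theoretical n(Cr) = 0.1187 mol → 6.172 g
Efficiency = 4.52 / 6.172 = 0.7323 = 73.2%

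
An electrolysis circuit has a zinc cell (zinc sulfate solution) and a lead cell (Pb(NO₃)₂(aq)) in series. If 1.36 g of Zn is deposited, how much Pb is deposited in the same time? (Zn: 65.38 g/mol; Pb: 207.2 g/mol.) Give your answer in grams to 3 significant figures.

4.31 g

n(Zn) = 1.36 / 65.38 = 0.02080 mol
Zn²⁺ + 2e⁻ → Zn, so n(e⁻) = 2 × 0.02080 = 0.04160 mol
The cells are in series, so the same charge (and hence the same n(e⁻) = 0.04160 mol) passes through both.
Pb²⁺ + 2e⁻ → Pb, so n(Pb) = 0.04160 / 2 = 0.02080 mol
m(Pb) = 0.02080 × 207.2 = 4.31 g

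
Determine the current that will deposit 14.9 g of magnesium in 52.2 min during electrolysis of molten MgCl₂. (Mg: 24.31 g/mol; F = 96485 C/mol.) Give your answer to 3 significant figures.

37.8 A

n(Mg) = 14.9 / 24.31 = 0.6129 mol
Mg²⁺ + 2e⁻ → Mg, so n(e⁻) = 2 × 0.6129 = 1.226 mol
Q = 1.226 × 96485 = 1.183×10^5 C
I = Q / t = 1.183×10^5 / 3132 s = 37.8 A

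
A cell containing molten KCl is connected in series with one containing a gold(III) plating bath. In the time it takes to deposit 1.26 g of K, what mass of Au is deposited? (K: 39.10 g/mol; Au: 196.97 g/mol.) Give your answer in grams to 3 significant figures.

2.12 g

n(K) = 1.26 / 39.10 = 0.03223 mol
K⁺ + e⁻ → K, so n(e⁻) = 0.03223 mol
Same current for the same time ⇒ same n(e⁻) = 0.03223 mol in both cells.
Au³⁺ + 3e⁻ → Au, so n(Au) = 0.03223 / 3 = 0.01074 mol
m(Au) = 0.01074 × 196.97 = 2.12 g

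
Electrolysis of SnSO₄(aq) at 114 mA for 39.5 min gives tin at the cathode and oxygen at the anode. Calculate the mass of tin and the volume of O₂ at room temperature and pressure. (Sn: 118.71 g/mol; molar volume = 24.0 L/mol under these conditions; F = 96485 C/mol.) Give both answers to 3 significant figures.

Q = 0.114 × 2370 = 270.2 C; n(e⁻) = 270.2 / 96485 = 0.002800 mol
Cathode: Sn²⁺ + 2e⁻ → Sn → n(Sn) = 0.002800/2 = 0.001400 mol → 0.166 g
Anode: 2H₂O → O₂ + 4H⁺ + 4e⁻ → n(O₂) = 0.002800/4 = 7.000×10^-4 mol → 0.0168 L

0.166 g Sn; 0.0168 L O₂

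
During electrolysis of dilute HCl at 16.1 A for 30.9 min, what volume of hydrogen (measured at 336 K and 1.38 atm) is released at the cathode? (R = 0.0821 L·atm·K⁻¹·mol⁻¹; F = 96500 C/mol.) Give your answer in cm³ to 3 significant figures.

3090 cm³

Charge passed = 16.1 × 1854 = 29850 C
n(e⁻) = 29850 / 96500 = 0.3093 mol
2H⁺ + 2e⁻ → H₂, so n(H₂) = 0.3093 / 2 = 0.1547 mol
V = nRT/P = 0.1547 × 0.0821 × 336 / 1.38 = 3.092 L
= 3090 cm³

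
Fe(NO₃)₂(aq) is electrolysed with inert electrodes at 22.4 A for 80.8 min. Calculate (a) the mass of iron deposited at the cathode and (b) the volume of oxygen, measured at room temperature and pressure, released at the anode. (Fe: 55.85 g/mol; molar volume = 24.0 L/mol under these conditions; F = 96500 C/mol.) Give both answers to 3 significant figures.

31.4 g Fe; 6.75 L O₂

Q = 22.4 × 4848 = 1.086×10^5 C; n(e⁻) = 1.086×10^5 / 96500 = 1.125 mol
Cathode: Fe²⁺ + 2e⁻ → Fe → n(Fe) = 1.125/2 = 0.5625 mol → 31.4 g
Anode: 2H₂O → O₂ + 4H⁺ + 4e⁻ → n(O₂) = 1.125/4 = 0.2813 mol → 6.75 L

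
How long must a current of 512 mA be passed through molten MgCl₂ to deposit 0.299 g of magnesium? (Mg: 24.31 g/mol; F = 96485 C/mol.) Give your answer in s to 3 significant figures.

n(Mg) = 0.299 / 24.31 = 0.01230 mol
Mg²⁺ + 2e⁻ → Mg, so n(e⁻) = 2 × 0.01230 = 0.02460 mol
Q = 0.02460 × 96485 = 2374 C
t = Q / I = 2374 / 0.512 = 4637 s

4640 s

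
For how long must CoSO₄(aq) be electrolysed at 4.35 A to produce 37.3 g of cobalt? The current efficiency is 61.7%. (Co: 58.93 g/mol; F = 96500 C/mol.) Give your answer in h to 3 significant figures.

12.6 h

n(Co) = 37.3 / 58.93 = 0.6330 mol
Co²⁺ + 2e⁻ → Co, so n(e⁻) = 2 × 0.6330 = 1.266 mol
Q = 1.266 × 96500 / 0.617 = 1.980×10^5 C
t = Q / I = 1.980×10^5 / 4.35 = 45520 s = 12.6 h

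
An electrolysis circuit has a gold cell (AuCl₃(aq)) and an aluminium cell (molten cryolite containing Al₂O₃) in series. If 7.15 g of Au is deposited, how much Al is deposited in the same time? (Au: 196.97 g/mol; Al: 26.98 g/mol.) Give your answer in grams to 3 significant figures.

0.979 g

n(Au) = 7.15 / 196.97 = 0.03630 mol
Au³⁺ + 3e⁻ → Au, so n(e⁻) = 3 × 0.03630 = 0.1089 mol
Since the cells are in series, n(e⁻) in the Al cell is also 0.1089 mol.
Al³⁺ + 3e⁻ → Al, so n(Al) = 0.1089 / 3 = 0.03630 mol
m(Al) = 0.03630 × 26.98 = 0.979 g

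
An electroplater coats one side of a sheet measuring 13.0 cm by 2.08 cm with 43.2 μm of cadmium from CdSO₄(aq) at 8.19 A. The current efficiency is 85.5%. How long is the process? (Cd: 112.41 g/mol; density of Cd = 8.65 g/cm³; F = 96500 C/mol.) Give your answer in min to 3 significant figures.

Plated area = 13.0 × 2.08 = 27.04 cm²
Volume = 27.04 × 43.2×10⁻⁴ cm = 0.1168 cm³
m(Cd) = 0.1168 × 8.65 = 1.010 g
n(Cd) = 1.010 / 112.41 = 0.008985 mol; n(e⁻) = 2 × 0.008985 = 0.01797 mol
Q = 0.01797 × 96500 / 0.855 = 2028 C
t = 2028 / 8.19 = 247.6 s = 4.13 min

4.13 min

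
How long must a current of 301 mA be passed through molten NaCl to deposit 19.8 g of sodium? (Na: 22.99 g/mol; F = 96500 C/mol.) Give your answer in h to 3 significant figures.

n(Na) = 19.8 / 22.99 = 0.8612 mol
Na⁺ + e⁻ → Na, so n(e⁻) = 0.8612 mol
Q = 0.8612 × 96500 = 83110 C
t = Q / I = 83110 / 0.301 = 2.761×10^5 s = 76.7 h

76.7 h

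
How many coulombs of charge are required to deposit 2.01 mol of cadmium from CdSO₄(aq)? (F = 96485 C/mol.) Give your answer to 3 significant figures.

3.88×10^5 C

Cd²⁺ + 2e⁻ → Cd, so n(e⁻) = 2 × 2.01 = 4.020 mol
Q = 4.020 × 96485 = 3.879×10^5 C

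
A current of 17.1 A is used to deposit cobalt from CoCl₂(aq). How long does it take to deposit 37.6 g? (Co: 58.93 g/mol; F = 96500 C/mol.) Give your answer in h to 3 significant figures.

n(Co) = 37.6 / 58.93 = 0.6380 mol
Co²⁺ + 2e⁻ → Co, so n(e⁻) = 2 × 0.6380 = 1.276 mol
Q = 1.276 × 96500 = 1.231×10^5 C
t = Q / I = 1.231×10^5 / 17.1 = 7199 s = 2.00 h

2.00 h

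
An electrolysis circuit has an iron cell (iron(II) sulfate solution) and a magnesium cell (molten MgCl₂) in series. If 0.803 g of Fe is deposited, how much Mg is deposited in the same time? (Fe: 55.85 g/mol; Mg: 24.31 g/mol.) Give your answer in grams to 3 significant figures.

0.350 g

n(Fe) = 0.803 / 55.85 = 0.01438 mol
Fe²⁺ + 2e⁻ → Fe, so n(e⁻) = 2 × 0.01438 = 0.02876 mol
Since the cells are in series, n(e⁻) in the Mg cell is also 0.02876 mol.
Mg²⁺ + 2e⁻ → Mg, so n(Mg) = 0.02876 / 2 = 0.01438 mol
m(Mg) = 0.01438 × 24.31 = 0.350 g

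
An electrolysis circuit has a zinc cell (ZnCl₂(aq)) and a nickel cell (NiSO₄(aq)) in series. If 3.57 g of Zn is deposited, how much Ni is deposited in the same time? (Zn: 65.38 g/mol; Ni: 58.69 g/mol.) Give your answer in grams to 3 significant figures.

n(Zn) = 3.57 / 65.38 = 0.05460 mol
Zn²⁺ + 2e⁻ → Zn, so n(e⁻) = 2 × 0.05460 = 0.1092 mol
Same current for the same time ⇒ same n(e⁻) = 0.1092 mol in both cells.
Ni²⁺ + 2e⁻ → Ni, so n(Ni) = 0.1092 / 2 = 0.05460 mol
m(Ni) = 0.05460 × 58.69 = 3.20 g

3.20 g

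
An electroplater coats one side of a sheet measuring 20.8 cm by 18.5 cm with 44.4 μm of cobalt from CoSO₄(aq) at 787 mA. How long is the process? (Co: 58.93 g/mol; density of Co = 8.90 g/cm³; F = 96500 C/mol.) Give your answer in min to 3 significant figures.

1050 min

Plated area = 20.8 × 18.5 = 384.8 cm²
Volume = 384.8 × 44.4×10⁻⁴ cm = 1.709 cm³
m(Co) = 1.709 × 8.90 = 15.21 g
n(Co) = 15.21 / 58.93 = 0.2581 mol; n(e⁻) = 2 × 0.2581 = 0.5162 mol
Q = 0.5162 × 96500 = 49810 C
t = 49810 / 0.787 = 63290 s = 1050 min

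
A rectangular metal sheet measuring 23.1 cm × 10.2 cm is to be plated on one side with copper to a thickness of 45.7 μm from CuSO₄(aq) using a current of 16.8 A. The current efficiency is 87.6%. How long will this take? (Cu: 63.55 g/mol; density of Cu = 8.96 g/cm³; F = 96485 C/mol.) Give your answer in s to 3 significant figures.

Plated area = 23.1 × 10.2 = 235.6 cm²
Volume = 235.6 × 45.7×10⁻⁴ cm = 1.077 cm³
m(Cu) = 1.077 × 8.96 = 9.650 g
n(Cu) = 9.650 / 63.55 = 0.1518 mol; n(e⁻) = 2 × 0.1518 = 0.3036 mol
Q = 0.3036 × 96485 / 0.876 = 33440 C
t = 33440 / 16.8 = 1990 s

1990 s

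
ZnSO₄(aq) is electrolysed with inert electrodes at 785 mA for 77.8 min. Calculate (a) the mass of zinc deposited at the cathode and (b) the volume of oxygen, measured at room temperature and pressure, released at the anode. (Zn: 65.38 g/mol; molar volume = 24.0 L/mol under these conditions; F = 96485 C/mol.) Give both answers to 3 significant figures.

1.24 g Zn; 0.228 L O₂

Q = 0.785 × 4668 = 3664 C; n(e⁻) = 3664 / 96485 = 0.03797 mol
Cathode: Zn²⁺ + 2e⁻ → Zn → n(Zn) = 0.03797/2 = 0.01899 mol → 1.24 g
Anode: 2H₂O → O₂ + 4H⁺ + 4e⁻ → n(O₂) = 0.03797/4 = 0.009493 mol → 0.228 L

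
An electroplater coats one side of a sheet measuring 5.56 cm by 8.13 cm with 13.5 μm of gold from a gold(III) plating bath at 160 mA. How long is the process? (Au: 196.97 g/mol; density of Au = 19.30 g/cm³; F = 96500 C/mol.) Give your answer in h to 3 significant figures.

Plated area = 5.56 × 8.13 = 45.20 cm²
Volume = 45.20 × 13.5×10⁻⁴ cm = 0.06102 cm³
m(Au) = 0.06102 × 19.30 = 1.178 g
n(Au) = 1.178 / 196.97 = 0.005981 mol; n(e⁻) = 3 × 0.005981 = 0.01794 mol
Q = 0.01794 × 96500 = 1731 C
t = 1731 / 0.160 = 10820 s = 3.01 h

3.01 h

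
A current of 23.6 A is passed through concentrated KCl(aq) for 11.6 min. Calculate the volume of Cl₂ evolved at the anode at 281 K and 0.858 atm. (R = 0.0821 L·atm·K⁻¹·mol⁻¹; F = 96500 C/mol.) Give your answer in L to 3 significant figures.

Q = It = 23.6 × 696 = 16430 C
Moles of electrons = 16430 / 96500 = 0.1703 mol
2Cl⁻ → Cl₂ + 2e⁻, so n(Cl₂) = 0.1703 / 2 = 0.08515 mol
V = nRT/P = 0.08515 × 0.0821 × 281 / 0.858 = 2.290 L

2.29 L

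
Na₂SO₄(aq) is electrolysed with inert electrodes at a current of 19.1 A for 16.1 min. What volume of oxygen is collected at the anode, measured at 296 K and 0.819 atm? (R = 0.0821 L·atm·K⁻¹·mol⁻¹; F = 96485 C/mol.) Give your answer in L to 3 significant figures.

1.42 L

Q = It = 19.1 × 966 = 18450 C
n(e⁻) = 18450 / 96485 = 0.1912 mol
2H₂O → O₂ + 4H⁺ + 4e⁻, so n(O₂) = 0.1912 / 4 = 0.04780 mol
V = nRT/P = 0.04780 × 0.0821 × 296 / 0.819 = 1.418 L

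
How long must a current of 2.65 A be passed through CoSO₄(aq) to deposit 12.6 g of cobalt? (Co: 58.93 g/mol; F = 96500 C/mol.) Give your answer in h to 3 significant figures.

n(Co) = 12.6 / 58.93 = 0.2138 mol
Co²⁺ + 2e⁻ → Co, so n(e⁻) = 2 × 0.2138 = 0.4276 mol
Q = 0.4276 × 96500 = 41260 C
t = Q / I = 41260 / 2.65 = 15570 s = 4.33 h

4.33 h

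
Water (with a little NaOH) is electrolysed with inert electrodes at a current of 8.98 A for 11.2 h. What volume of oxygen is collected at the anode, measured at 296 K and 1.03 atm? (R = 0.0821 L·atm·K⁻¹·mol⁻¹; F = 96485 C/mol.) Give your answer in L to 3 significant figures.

22.1 L

Q = 8.98 A × 40320 s = 3.621×10^5 C
Moles of electrons = 3.621×10^5 / 96485 = 3.753 mol
2H₂O → O₂ + 4H⁺ + 4e⁻, so n(O₂) = 3.753 / 4 = 0.9383 mol
V = nRT/P = 0.9383 × 0.0821 × 296 / 1.03 = 22.14 L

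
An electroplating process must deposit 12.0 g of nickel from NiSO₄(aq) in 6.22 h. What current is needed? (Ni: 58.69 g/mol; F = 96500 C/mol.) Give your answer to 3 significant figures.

n(Ni) = 12.0 / 58.69 = 0.2045 mol
Ni²⁺ + 2e⁻ → Ni, so n(e⁻) = 2 × 0.2045 = 0.4090 mol
Q = 0.4090 × 96500 = 39470 C
I = Q / t = 39470 / 22392 s = 1.76 A

1.76 A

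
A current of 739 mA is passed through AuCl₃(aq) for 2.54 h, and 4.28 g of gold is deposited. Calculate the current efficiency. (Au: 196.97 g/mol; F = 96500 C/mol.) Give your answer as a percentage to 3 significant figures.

Q = 0.739 × 9144 = 6757 C
n(e⁻) = 6757 / 96500 = 0.07002 mol
Au³⁺ + 3e⁻ → Au, so theoretical n(Au) = 0.02334 mol → 4.597 g
Efficiency = 4.28 / 4.597 = 0.9310 = 93.1%

93.1%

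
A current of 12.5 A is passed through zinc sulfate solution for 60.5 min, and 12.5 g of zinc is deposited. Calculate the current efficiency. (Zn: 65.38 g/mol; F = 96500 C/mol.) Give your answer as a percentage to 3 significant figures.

81.3%

Q = 12.5 × 3630 = 45380 C
n(e⁻) = 45380 / 96500 = 0.4703 mol
Zn²⁺ + 2e⁻ → Zn, so theoretical n(Zn) = 0.2352 mol → 15.38 g
Efficiency = 12.5 / 15.38 = 0.8127 = 81.3%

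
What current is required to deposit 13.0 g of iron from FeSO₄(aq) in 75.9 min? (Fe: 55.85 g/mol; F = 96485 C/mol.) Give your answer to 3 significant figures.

9.86 A

n(Fe) = 13.0 / 55.85 = 0.2328 mol
Fe²⁺ + 2e⁻ → Fe, so n(e⁻) = 2 × 0.2328 = 0.4656 mol
Q = 0.4656 × 96485 = 44920 C
I = Q / t = 44920 / 4554 s = 9.86 A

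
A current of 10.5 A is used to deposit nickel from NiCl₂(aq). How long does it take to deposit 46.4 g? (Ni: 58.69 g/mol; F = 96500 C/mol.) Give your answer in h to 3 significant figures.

4.04 h

n(Ni) = 46.4 / 58.69 = 0.7906 mol
Ni²⁺ + 2e⁻ → Ni, so n(e⁻) = 2 × 0.7906 = 1.581 mol
Q = 1.581 × 96500 = 1.526×10^5 C
t = Q / I = 1.526×10^5 / 10.5 = 14530 s = 4.04 h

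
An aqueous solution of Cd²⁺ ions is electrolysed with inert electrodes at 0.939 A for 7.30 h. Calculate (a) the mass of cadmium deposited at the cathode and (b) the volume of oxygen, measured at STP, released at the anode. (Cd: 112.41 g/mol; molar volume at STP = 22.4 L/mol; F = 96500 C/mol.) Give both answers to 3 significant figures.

Q = 0.939 × 26280 = 24680 C; n(e⁻) = 24680 / 96500 = 0.2558 mol
Cathode: Cd²⁺ + 2e⁻ → Cd → n(Cd) = 0.2558/2 = 0.1279 mol → 14.4 g
Anode: 2H₂O → O₂ + 4H⁺ + 4e⁻ → n(O₂) = 0.2558/4 = 0.06395 mol → 1.43 L

14.4 g Cd; 1.43 L O₂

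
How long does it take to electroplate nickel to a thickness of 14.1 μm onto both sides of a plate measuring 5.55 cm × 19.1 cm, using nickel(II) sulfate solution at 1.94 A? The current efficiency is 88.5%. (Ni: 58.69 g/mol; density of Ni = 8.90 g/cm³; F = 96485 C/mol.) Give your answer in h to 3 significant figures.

1.42 h

Plated area = 2 × 5.55 × 19.1 = 212.0 cm²
Volume = 212.0 × 14.1×10⁻⁴ cm = 0.2989 cm³
m(Ni) = 0.2989 × 8.90 = 2.660 g
n(Ni) = 2.660 / 58.69 = 0.04532 mol; n(e⁻) = 2 × 0.04532 = 0.09064 mol
Q = 0.09064 × 96485 / 0.885 = 9882 C
t = 9882 / 1.94 = 5094 s = 1.42 h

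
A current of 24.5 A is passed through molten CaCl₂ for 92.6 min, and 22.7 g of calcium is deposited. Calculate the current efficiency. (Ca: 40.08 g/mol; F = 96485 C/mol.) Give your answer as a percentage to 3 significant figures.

80.3%

Q = 24.5 × 5556 = 1.361×10^5 C
n(e⁻) = 1.361×10^5 / 96485 = 1.411 mol
Ca²⁺ + 2e⁻ → Ca, so theoretical n(Ca) = 0.7055 mol → 28.28 g
Efficiency = 22.7 / 28.28 = 0.8027 = 80.3%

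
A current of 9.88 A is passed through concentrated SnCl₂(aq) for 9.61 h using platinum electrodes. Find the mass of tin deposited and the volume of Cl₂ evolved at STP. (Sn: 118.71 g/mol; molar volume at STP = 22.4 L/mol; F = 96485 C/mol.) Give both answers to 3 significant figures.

210 g Sn; 39.7 L Cl₂

Q = 9.88 × 34596 = 3.418×10^5 C; n(e⁻) = 3.418×10^5 / 96485 = 3.543 mol
Cathode: Sn²⁺ + 2e⁻ → Sn → n(Sn) = 3.543/2 = 1.772 mol → 210 g
Anode: 2Cl⁻ → Cl₂ + 2e⁻ → n(Cl₂) = 3.543/2 = 1.772 mol → 39.7 L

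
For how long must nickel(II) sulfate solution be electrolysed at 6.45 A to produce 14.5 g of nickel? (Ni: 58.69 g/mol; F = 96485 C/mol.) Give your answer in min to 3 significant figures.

n(Ni) = 14.5 / 58.69 = 0.2471 mol
Ni²⁺ + 2e⁻ → Ni, so n(e⁻) = 2 × 0.2471 = 0.4942 mol
Q = 0.4942 × 96485 = 47680 C
t = Q / I = 47680 / 6.45 = 7392 s = 123 min

123 min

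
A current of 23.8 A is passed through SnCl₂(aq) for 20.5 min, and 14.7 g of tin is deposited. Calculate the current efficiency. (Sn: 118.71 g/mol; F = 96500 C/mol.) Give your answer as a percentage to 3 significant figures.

81.6%

Q = 23.8 × 1230 = 29270 C
n(e⁻) = 29270 / 96500 = 0.3033 mol
Sn²⁺ + 2e⁻ → Sn, so theoretical n(Sn) = 0.1517 mol → 18.01 g
Efficiency = 14.7 / 18.01 = 0.8162 = 81.6%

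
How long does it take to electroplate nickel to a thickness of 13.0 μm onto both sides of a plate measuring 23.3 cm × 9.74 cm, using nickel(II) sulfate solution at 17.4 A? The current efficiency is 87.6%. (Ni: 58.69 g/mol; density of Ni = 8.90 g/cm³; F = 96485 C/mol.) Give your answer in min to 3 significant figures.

18.9 min

Plated area = 2 × 23.3 × 9.74 = 453.9 cm²
Volume = 453.9 × 13.0×10⁻⁴ cm = 0.5901 cm³
m(Ni) = 0.5901 × 8.90 = 5.252 g
n(Ni) = 5.252 / 58.69 = 0.08949 mol; n(e⁻) = 2 × 0.08949 = 0.1790 mol
Q = 0.1790 × 96485 / 0.876 = 19720 C
t = 19720 / 17.4 = 1133 s = 18.9 min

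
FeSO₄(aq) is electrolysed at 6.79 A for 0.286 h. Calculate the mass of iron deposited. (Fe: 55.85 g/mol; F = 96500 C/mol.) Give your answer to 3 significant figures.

Q = It = 6.79 × 1029.6 = 6991 C
n(e⁻) = Q/F = 6991/96500 = 0.07245 mol
Fe²⁺ + 2e⁻ → Fe, so n(Fe) = 0.07245 / 2 = 0.03623 mol
m = 0.03623 × 55.85 = 2.02 g

2.02 g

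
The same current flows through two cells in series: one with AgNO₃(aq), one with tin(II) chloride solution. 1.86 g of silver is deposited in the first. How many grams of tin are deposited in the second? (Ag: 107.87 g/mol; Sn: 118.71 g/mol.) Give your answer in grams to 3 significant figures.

1.02 g

n(Ag) = 1.86 / 107.87 = 0.01724 mol
Ag⁺ + e⁻ → Ag, so n(e⁻) = 0.01724 mol
Same current for the same time ⇒ same n(e⁻) = 0.01724 mol in both cells.
Sn²⁺ + 2e⁻ → Sn, so n(Sn) = 0.01724 / 2 = 0.008620 mol
m(Sn) = 0.008620 × 118.71 = 1.02 g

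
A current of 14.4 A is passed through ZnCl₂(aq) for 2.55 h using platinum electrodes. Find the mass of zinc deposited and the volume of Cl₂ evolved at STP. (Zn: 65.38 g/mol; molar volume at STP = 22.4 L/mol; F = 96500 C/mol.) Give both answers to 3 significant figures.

Q = 14.4 × 9180 = 1.322×10^5 C; n(e⁻) = 1.322×10^5 / 96500 = 1.370 mol
Cathode: Zn²⁺ + 2e⁻ → Zn → n(Zn) = 1.370/2 = 0.6850 mol → 44.8 g
Anode: 2Cl⁻ → Cl₂ + 2e⁻ → n(Cl₂) = 1.370/2 = 0.6850 mol → 15.3 L

44.8 g Zn; 15.3 L Cl₂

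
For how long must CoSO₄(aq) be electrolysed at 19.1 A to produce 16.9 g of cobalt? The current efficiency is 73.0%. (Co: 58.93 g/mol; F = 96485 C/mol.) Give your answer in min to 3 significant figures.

66.2 min

n(Co) = 16.9 / 58.93 = 0.2868 mol
Co²⁺ + 2e⁻ → Co, so n(e⁻) = 2 × 0.2868 = 0.5736 mol
Q = 0.5736 × 96485 / 0.730 = 75810 C
t = Q / I = 75810 / 19.1 = 3969 s = 66.2 min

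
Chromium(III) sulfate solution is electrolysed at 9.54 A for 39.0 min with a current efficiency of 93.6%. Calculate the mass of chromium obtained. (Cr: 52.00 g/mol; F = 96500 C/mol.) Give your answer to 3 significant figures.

3.75 g

Q = 9.54 × 2340 = 22320 C
n(e⁻) = 22320 / 96500 = 0.2313 mol
Cr³⁺ + 3e⁻ → Cr, so theoretical m(Cr) = 0.07710 × 52.00 = 4.009 g
Actual mass = 93.6% × 4.009 = 3.75 g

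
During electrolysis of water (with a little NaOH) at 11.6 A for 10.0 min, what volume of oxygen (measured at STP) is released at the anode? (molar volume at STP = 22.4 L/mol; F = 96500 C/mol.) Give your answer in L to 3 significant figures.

0.404 L

Q = 11.6 A × 600 s = 6960 C
n(e⁻) = 6960 / 96500 = 0.07212 mol
2H₂O → O₂ + 4H⁺ + 4e⁻, so n(O₂) = 0.07212 / 4 = 0.01803 mol
V = 0.01803 × 22.4 = 0.4039 L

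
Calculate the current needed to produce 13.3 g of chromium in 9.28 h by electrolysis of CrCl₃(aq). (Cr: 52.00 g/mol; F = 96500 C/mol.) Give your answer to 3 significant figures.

n(Cr) = 13.3 / 52.00 = 0.2558 mol
Cr³⁺ + 3e⁻ → Cr, so n(e⁻) = 3 × 0.2558 = 0.7674 mol
Q = 0.7674 × 96500 = 74050 C
I = Q / t = 74050 / 33408 s = 2.22 A

2.22 A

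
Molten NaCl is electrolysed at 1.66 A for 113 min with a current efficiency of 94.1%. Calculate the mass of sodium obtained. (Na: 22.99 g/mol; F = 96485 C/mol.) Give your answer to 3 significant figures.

2.52 g

Q = 1.66 × 6780 = 11250 C
n(e⁻) = 11250 / 96485 = 0.1166 mol
Na⁺ + e⁻ → Na, so theoretical m(Na) = 0.1166 × 22.99 = 2.681 g
Actual mass = 94.1% × 2.681 = 2.52 g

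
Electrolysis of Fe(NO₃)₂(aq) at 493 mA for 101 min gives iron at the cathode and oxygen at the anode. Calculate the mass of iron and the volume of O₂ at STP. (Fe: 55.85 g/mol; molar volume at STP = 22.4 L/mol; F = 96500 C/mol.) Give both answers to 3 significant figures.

Q = 0.493 × 6060 = 2988 C; n(e⁻) = 2988 / 96500 = 0.03096 mol
Cathode: Fe²⁺ + 2e⁻ → Fe → n(Fe) = 0.03096/2 = 0.01548 mol → 0.865 g
Anode: 2H₂O → O₂ + 4H⁺ + 4e⁻ → n(O₂) = 0.03096/4 = 0.007740 mol → 0.173 L

0.865 g Fe; 0.173 L O₂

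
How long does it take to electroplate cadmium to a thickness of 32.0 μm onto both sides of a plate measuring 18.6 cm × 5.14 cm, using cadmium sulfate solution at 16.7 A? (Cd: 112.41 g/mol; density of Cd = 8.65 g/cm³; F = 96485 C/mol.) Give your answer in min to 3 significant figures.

Plated area = 2 × 18.6 × 5.14 = 191.2 cm²
Volume = 191.2 × 32.0×10⁻⁴ cm = 0.6118 cm³
m(Cd) = 0.6118 × 8.65 = 5.292 g
n(Cd) = 5.292 / 112.41 = 0.04708 mol; n(e⁻) = 2 × 0.04708 = 0.09416 mol
Q = 0.09416 × 96485 = 9085 C
t = 9085 / 16.7 = 544.0 s = 9.07 min

9.07 min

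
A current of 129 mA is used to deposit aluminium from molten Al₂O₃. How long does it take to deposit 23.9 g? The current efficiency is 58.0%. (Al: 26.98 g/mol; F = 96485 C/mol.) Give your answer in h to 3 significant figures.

952 h

n(Al) = 23.9 / 26.98 = 0.8858 mol
Al³⁺ + 3e⁻ → Al, so n(e⁻) = 3 × 0.8858 = 2.657 mol
Q = 2.657 × 96485 / 0.580 = 4.420×10^5 C
t = Q / I = 4.420×10^5 / 0.129 = 3.426×10^6 s = 952 h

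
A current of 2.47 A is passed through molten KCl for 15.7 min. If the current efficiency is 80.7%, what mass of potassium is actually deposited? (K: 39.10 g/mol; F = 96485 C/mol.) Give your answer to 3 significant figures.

0.761 g

Q = 2.47 × 942 = 2327 C
n(e⁻) = 2327 / 96485 = 0.02412 mol
K⁺ + e⁻ → K, so theoretical m(K) = 0.02412 × 39.10 = 0.9431 g
Actual mass = 80.7% × 0.9431 = 0.761 g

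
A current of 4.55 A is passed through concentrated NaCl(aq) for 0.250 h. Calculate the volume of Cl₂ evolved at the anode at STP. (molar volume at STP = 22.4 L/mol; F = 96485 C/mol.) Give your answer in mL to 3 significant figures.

Charge passed = 4.55 × 900 = 4095 C
n(e⁻) = 4095 / 96485 = 0.04244 mol
2Cl⁻ → Cl₂ + 2e⁻, so n(Cl₂) = 0.04244 / 2 = 0.02122 mol
V = 0.02122 × 22.4 = 0.4753 L
= 475 mL

475 mL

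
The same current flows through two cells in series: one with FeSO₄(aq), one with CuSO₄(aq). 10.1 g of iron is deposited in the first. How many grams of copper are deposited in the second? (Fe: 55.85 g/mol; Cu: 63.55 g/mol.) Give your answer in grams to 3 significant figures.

11.5 g

n(Fe) = 10.1 / 55.85 = 0.1808 mol
Fe²⁺ + 2e⁻ → Fe, so n(e⁻) = 2 × 0.1808 = 0.3616 mol
Since the cells are in series, n(e⁻) in the Cu cell is also 0.3616 mol.
Cu²⁺ + 2e⁻ → Cu, so n(Cu) = 0.3616 / 2 = 0.1808 mol
m(Cu) = 0.1808 × 63.55 = 11.5 g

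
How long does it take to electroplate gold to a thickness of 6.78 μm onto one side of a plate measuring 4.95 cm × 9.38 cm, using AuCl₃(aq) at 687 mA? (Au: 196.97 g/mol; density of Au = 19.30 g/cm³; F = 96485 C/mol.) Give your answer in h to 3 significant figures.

Plated area = 4.95 × 9.38 = 46.43 cm²
Volume = 46.43 × 6.78×10⁻⁴ cm = 0.03148 cm³
m(Au) = 0.03148 × 19.30 = 0.6076 g
n(Au) = 0.6076 / 196.97 = 0.003085 mol; n(e⁻) = 3 × 0.003085 = 0.009255 mol
Q = 0.009255 × 96485 = 893.0 C
t = 893.0 / 0.687 = 1300 s = 0.361 h

0.361 h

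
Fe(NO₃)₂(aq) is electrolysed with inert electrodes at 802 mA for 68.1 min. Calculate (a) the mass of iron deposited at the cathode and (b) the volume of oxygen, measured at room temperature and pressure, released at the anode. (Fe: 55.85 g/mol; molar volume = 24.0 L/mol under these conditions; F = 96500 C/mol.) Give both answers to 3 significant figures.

0.948 g Fe; 0.204 L O₂

Q = 0.802 × 4086 = 3277 C; n(e⁻) = 3277 / 96500 = 0.03396 mol
Cathode: Fe²⁺ + 2e⁻ → Fe → n(Fe) = 0.03396/2 = 0.01698 mol → 0.948 g
Anode: 2H₂O → O₂ + 4H⁺ + 4e⁻ → n(O₂) = 0.03396/4 = 0.008490 mol → 0.204 L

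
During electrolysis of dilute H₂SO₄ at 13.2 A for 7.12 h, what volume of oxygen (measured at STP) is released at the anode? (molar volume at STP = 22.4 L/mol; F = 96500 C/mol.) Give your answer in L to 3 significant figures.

Q = 13.2 A × 25632 s = 3.383×10^5 C
n(e⁻) = Q/F = 3.383×10^5/96500 = 3.506 mol
2H₂O → O₂ + 4H⁺ + 4e⁻, so n(O₂) = 3.506 / 4 = 0.8765 mol
V = 0.8765 × 22.4 = 19.63 L

19.6 L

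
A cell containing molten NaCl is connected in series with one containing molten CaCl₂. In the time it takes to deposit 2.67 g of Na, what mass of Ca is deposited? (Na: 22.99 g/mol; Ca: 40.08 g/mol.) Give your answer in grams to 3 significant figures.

2.33 g

n(Na) = 2.67 / 22.99 = 0.1161 mol
Na⁺ + e⁻ → Na, so n(e⁻) = 0.1161 mol
In series, the same 0.1161 mol of electrons flows through the second cell.
Ca²⁺ + 2e⁻ → Ca, so n(Ca) = 0.1161 / 2 = 0.05805 mol
m(Ca) = 0.05805 × 40.08 = 2.33 g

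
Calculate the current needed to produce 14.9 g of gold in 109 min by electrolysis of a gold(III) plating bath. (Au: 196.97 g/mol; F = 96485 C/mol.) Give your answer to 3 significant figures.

n(Au) = 14.9 / 196.97 = 0.07565 mol
Au³⁺ + 3e⁻ → Au, so n(e⁻) = 3 × 0.07565 = 0.2270 mol
Q = 0.2270 × 96485 = 21900 C
I = Q / t = 21900 / 6540 s = 3.35 A

3.35 A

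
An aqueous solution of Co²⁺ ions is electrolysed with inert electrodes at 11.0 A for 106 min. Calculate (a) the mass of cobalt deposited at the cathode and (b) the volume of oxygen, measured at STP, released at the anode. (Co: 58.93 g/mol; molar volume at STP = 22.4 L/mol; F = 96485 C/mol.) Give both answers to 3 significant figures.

Q = 11.0 × 6360 = 69960 C; n(e⁻) = 69960 / 96485 = 0.7251 mol
Cathode: Co²⁺ + 2e⁻ → Co → n(Co) = 0.7251/2 = 0.3626 mol → 21.4 g
Anode: 2H₂O → O₂ + 4H⁺ + 4e⁻ → n(O₂) = 0.7251/4 = 0.1813 mol → 4.06 L

21.4 g Co; 4.06 L O₂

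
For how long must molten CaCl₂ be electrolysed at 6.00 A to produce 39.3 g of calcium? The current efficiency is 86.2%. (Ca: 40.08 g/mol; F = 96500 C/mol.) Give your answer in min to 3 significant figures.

610 min

n(Ca) = 39.3 / 40.08 = 0.9805 mol
Ca²⁺ + 2e⁻ → Ca, so n(e⁻) = 2 × 0.9805 = 1.961 mol
Q = 1.961 × 96500 / 0.862 = 2.195×10^5 C
t = Q / I = 2.195×10^5 / 6.00 = 36580 s = 610 min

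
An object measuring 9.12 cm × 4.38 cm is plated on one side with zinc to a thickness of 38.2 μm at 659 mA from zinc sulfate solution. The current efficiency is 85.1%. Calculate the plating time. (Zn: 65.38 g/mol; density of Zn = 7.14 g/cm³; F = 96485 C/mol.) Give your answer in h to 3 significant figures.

Plated area = 9.12 × 4.38 = 39.95 cm²
Volume = 39.95 × 38.2×10⁻⁴ cm = 0.1526 cm³
m(Zn) = 0.1526 × 7.14 = 1.090 g
n(Zn) = 1.090 / 65.38 = 0.01667 mol; n(e⁻) = 2 × 0.01667 = 0.03334 mol
Q = 0.03334 × 96485 / 0.851 = 3780 C
t = 3780 / 0.659 = 5736 s = 1.59 h

1.59 h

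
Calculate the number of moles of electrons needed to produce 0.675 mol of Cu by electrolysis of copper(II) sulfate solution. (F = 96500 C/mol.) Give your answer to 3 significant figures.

Cu²⁺ + 2e⁻ → Cu, so n(e⁻) = 2 × 0.675 = 1.350 mol

1.35 mol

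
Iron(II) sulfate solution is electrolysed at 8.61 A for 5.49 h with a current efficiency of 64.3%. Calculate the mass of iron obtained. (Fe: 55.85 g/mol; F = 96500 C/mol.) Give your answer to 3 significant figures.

31.7 g

Q = 8.61 × 19764 = 1.702×10^5 C
n(e⁻) = 1.702×10^5 / 96500 = 1.764 mol
Fe²⁺ + 2e⁻ → Fe, so theoretical m(Fe) = 0.8820 × 55.85 = 49.26 g
Actual mass = 64.3% × 49.26 = 31.7 g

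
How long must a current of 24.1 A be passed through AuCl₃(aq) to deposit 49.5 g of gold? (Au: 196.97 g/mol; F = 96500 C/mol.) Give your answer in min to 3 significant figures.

50.3 min

n(Au) = 49.5 / 196.97 = 0.2513 mol
Au³⁺ + 3e⁻ → Au, so n(e⁻) = 3 × 0.2513 = 0.7539 mol
Q = 0.7539 × 96500 = 72750 C
t = Q / I = 72750 / 24.1 = 3019 s = 50.3 min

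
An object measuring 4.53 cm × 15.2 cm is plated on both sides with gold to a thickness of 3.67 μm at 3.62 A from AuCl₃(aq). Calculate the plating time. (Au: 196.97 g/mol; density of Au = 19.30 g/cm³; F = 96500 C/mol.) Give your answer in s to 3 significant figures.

Plated area = 2 × 4.53 × 15.2 = 137.7 cm²
Volume = 137.7 × 3.67×10⁻⁴ cm = 0.05054 cm³
m(Au) = 0.05054 × 19.30 = 0.9754 g
n(Au) = 0.9754 / 196.97 = 0.004952 mol; n(e⁻) = 3 × 0.004952 = 0.01486 mol
Q = 0.01486 × 96500 = 1434 C
t = 1434 / 3.62 = 396.1 s

396 s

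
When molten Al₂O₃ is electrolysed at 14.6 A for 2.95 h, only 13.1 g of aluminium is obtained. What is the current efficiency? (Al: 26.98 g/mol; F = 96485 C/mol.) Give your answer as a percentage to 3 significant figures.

90.6%

Q = 14.6 × 10620 = 1.551×10^5 C
n(e⁻) = 1.551×10^5 / 96485 = 1.608 mol
Al³⁺ + 3e⁻ → Al, so theoretical n(Al) = 0.5360 mol → 14.46 g
Efficiency = 13.1 / 14.46 = 0.9059 = 90.6%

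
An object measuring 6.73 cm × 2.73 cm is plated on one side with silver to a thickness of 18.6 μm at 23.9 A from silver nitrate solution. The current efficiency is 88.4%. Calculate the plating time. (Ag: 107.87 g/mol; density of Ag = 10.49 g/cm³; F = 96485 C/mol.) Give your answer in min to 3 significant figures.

Plated area = 6.73 × 2.73 = 18.37 cm²
Volume = 18.37 × 18.6×10⁻⁴ cm = 0.03417 cm³
m(Ag) = 0.03417 × 10.49 = 0.3584 g
n(Ag) = 0.3584 / 107.87 = 0.003323 mol; n(e⁻) = 0.003323 mol
Q = 0.003323 × 96485 / 0.884 = 362.7 C
t = 362.7 / 23.9 = 15.18 s = 0.253 min

0.253 min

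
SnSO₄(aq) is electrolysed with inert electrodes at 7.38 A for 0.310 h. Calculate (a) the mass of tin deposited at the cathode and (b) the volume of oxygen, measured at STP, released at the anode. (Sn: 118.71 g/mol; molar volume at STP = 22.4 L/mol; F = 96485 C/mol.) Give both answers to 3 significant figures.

5.07 g Sn; 0.478 L O₂

Q = 7.38 × 1116 = 8236 C; n(e⁻) = 8236 / 96485 = 0.08536 mol
Cathode: Sn²⁺ + 2e⁻ → Sn → n(Sn) = 0.08536/2 = 0.04268 mol → 5.07 g
Anode: 2H₂O → O₂ + 4H⁺ + 4e⁻ → n(O₂) = 0.08536/4 = 0.02134 mol → 0.478 L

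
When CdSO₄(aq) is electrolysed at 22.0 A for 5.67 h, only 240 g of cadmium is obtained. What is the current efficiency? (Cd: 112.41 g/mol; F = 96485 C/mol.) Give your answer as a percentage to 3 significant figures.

Q = 22.0 × 20412 = 4.491×10^5 C
n(e⁻) = 4.491×10^5 / 96485 = 4.655 mol
Cd²⁺ + 2e⁻ → Cd, so theoretical n(Cd) = 2.328 mol → 261.7 g
Efficiency = 240 / 261.7 = 0.9171 = 91.7%

91.7%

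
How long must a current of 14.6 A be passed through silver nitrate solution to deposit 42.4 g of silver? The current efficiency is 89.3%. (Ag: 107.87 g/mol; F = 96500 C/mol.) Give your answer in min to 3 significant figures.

n(Ag) = 42.4 / 107.87 = 0.3931 mol
Ag⁺ + e⁻ → Ag, so n(e⁻) = 0.3931 mol
Q = 0.3931 × 96500 / 0.893 = 42480 C
t = Q / I = 42480 / 14.6 = 2910 s = 48.5 min

48.5 min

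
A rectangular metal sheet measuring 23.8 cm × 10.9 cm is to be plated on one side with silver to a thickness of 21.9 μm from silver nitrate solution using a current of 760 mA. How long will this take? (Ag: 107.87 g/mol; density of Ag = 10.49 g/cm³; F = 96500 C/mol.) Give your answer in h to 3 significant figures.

Plated area = 23.8 × 10.9 = 259.4 cm²
Volume = 259.4 × 21.9×10⁻⁴ cm = 0.5681 cm³
m(Ag) = 0.5681 × 10.49 = 5.959 g
n(Ag) = 5.959 / 107.87 = 0.05524 mol; n(e⁻) = 0.05524 mol
Q = 0.05524 × 96500 = 5331 C
t = 5331 / 0.760 = 7014 s = 1.95 h

1.95 h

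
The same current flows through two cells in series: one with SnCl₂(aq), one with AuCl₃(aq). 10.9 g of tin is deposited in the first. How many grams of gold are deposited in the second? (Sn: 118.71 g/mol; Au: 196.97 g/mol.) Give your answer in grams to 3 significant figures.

n(Sn) = 10.9 / 118.71 = 0.09182 mol
Sn²⁺ + 2e⁻ → Sn, so n(e⁻) = 2 × 0.09182 = 0.1836 mol
Since the cells are in series, n(e⁻) in the Au cell is also 0.1836 mol.
Au³⁺ + 3e⁻ → Au, so n(Au) = 0.1836 / 3 = 0.06120 mol
m(Au) = 0.06120 × 196.97 = 12.1 g

12.1 g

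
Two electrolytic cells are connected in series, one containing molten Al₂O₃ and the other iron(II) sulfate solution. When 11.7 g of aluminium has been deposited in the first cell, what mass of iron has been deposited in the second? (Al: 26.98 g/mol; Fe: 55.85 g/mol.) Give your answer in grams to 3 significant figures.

36.3 g

n(Al) = 11.7 / 26.98 = 0.4337 mol
Al³⁺ + 3e⁻ → Al, so n(e⁻) = 3 × 0.4337 = 1.301 mol
Since the cells are in series, n(e⁻) in the Fe cell is also 1.301 mol.
Fe²⁺ + 2e⁻ → Fe, so n(Fe) = 1.301 / 2 = 0.6505 mol
m(Fe) = 0.6505 × 55.85 = 36.3 g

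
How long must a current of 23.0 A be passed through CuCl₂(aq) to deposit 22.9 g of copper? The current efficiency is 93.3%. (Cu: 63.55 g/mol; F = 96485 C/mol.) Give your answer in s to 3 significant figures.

n(Cu) = 22.9 / 63.55 = 0.3603 mol
Cu²⁺ + 2e⁻ → Cu, so n(e⁻) = 2 × 0.3603 = 0.7206 mol
Q = 0.7206 × 96485 / 0.933 = 74520 C
t = Q / I = 74520 / 23.0 = 3240 s

3240 s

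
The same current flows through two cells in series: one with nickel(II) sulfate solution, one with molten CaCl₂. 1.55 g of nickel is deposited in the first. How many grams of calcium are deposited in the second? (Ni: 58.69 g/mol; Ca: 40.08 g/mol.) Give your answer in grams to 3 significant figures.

n(Ni) = 1.55 / 58.69 = 0.02641 mol
Ni²⁺ + 2e⁻ → Ni, so n(e⁻) = 2 × 0.02641 = 0.05282 mol
Since the cells are in series, n(e⁻) in the Ca cell is also 0.05282 mol.
Ca²⁺ + 2e⁻ → Ca, so n(Ca) = 0.05282 / 2 = 0.02641 mol
m(Ca) = 0.02641 × 40.08 = 1.06 g

1.06 g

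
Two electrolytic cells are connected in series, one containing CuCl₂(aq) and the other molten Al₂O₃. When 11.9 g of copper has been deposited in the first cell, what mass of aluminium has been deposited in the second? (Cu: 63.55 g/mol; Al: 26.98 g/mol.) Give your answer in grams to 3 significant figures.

n(Cu) = 11.9 / 63.55 = 0.1873 mol
Cu²⁺ + 2e⁻ → Cu, so n(e⁻) = 2 × 0.1873 = 0.3746 mol
The cells are in series, so the same charge (and hence the same n(e⁻) = 0.3746 mol) passes through both.
Al³⁺ + 3e⁻ → Al, so n(Al) = 0.3746 / 3 = 0.1249 mol
m(Al) = 0.1249 × 26.98 = 3.37 g

3.37 g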